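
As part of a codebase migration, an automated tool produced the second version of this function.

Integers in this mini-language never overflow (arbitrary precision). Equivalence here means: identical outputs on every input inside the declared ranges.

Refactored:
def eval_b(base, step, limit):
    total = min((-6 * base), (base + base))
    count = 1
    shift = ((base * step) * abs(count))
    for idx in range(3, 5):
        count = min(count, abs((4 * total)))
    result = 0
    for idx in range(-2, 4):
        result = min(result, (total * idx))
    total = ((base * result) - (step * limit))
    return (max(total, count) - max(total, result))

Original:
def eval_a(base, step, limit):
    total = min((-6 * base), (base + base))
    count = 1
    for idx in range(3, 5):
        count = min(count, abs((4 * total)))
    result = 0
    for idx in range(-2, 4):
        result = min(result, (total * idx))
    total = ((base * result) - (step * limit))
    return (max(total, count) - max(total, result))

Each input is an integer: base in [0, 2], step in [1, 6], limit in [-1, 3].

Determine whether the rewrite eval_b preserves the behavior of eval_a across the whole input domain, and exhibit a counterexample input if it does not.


This is a faithful refactor — arithmetic usage differs, plus local variable names differ, plus statement counts differ, plus min/max/abs usage differs, but the computed results match everywhere.
Spot check at base=1, step=4, limit=3 — eval_a: total=-6, then count=1, then (idx=3), then count=1, then (idx=4), then count=1, then result=0, then (idx=-2), then result=0, then (idx=-1), then result=0, then (idx=0), then result=0, then (idx=1), then result=-6, then (idx=2), then result=-12, then (idx=3), then result=-18, then total=-30, then returns 19. eval_b: total=-6, then count=1, then shift=4, then (idx=3), then count=1, then (idx=4), then count=1, then result=0, then (idx=-2), then result=0, then (idx=-1), then result=0, then (idx=0), then result=0, then (idx=1), then result=-6, then (idx=2), then result=-12, then (idx=3), then result=-18, then total=-30, then returns 19. Both give 19.
An exhaustive pass over the 90 declared inputs shows identical outputs.
verdict: equivalent


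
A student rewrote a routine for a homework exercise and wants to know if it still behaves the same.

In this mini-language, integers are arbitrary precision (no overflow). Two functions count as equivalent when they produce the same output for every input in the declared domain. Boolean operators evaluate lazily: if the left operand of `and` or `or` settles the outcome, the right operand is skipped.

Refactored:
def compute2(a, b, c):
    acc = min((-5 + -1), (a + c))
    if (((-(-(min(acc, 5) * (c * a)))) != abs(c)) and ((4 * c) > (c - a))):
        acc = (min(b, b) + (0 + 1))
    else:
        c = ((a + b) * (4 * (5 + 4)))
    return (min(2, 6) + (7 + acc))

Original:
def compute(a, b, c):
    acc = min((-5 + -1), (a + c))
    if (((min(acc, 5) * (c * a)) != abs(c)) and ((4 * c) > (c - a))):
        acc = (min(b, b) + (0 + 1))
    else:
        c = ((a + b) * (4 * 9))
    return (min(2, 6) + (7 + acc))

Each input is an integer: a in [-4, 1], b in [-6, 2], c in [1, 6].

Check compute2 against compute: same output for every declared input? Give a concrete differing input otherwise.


Behavior is preserved: although constant usage differs; and arithmetic usage differs, the outputs never diverge.
One worked example (a=0, b=2, c=5) — compute: acc = -6; (((min(acc, 5) * (c * a)) != abs(c)) and ((4 * c) > (c - a))) -> true; acc = 3; return 12; compute2: acc = -6; (((-(-(min(acc, 5) * (c * a)))) != abs(c)) and ((4 * c) > (c - a))) -> true; acc = 3; return 12; agreement on 12.
An exhaustive pass over the 324 declared inputs shows identical outputs.
verdict: equivalent


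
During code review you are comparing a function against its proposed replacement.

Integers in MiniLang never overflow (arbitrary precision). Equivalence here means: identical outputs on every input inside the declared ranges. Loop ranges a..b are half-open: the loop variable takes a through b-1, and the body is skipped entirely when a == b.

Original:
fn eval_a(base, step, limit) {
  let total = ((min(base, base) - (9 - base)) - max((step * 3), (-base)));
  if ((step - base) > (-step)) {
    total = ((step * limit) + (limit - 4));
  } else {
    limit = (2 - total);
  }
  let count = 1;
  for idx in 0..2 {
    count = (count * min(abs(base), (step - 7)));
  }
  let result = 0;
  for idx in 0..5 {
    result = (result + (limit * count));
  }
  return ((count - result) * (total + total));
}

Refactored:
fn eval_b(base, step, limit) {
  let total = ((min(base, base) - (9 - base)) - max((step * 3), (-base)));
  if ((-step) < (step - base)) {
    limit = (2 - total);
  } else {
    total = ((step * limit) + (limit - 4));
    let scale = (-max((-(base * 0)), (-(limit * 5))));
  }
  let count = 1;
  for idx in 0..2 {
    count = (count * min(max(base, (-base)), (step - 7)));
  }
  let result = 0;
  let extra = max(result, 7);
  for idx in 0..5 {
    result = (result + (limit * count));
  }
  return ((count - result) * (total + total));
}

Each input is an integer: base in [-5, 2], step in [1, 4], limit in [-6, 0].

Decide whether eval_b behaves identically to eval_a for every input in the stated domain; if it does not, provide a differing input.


Input base=-5, step=1, limit=-6: -35712 from eval_a versus 222912 from eval_b.
verdict: not equivalent; witness: base=-5, step=1, limit=-6


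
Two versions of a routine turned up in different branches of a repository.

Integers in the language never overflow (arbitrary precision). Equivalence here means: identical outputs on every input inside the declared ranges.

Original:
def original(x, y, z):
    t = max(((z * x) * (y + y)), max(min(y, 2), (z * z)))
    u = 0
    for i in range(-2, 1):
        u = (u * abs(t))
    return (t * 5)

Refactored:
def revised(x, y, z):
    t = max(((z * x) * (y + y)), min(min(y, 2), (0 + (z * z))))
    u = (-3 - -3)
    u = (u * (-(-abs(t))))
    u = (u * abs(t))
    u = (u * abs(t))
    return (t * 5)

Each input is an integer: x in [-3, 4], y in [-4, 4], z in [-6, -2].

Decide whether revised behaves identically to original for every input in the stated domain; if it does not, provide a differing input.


x=-3, y=-4, z=-6 yields 180 from original but -20 from revised.
verdict: not equivalent; witness: x=-3, y=-4, z=-6


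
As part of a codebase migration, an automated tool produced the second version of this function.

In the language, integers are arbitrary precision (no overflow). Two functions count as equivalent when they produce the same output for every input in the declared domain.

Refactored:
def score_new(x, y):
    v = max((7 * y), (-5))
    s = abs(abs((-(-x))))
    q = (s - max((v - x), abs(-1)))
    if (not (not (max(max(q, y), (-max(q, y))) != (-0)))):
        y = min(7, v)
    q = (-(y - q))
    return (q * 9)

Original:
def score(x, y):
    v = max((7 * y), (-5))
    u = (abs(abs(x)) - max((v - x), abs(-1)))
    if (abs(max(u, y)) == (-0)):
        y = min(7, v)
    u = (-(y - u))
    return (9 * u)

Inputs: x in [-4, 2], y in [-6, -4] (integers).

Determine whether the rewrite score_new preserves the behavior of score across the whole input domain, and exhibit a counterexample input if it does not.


Consider the input x=-4, y=-6.
score: v = -5; u = 3; (abs(max(u, y)) == (-0)) -> false; u = 9; return 81
score_new: v = -5; s = 4; q = 3; (not (not (max(max(q, y), (-max(q, y))) != (-0)))) -> true; y = -5; q = 8; return 72
81 and 72 differ, so these are not the same function on this domain.
verdict: not equivalent; witness: x=-4, y=-6


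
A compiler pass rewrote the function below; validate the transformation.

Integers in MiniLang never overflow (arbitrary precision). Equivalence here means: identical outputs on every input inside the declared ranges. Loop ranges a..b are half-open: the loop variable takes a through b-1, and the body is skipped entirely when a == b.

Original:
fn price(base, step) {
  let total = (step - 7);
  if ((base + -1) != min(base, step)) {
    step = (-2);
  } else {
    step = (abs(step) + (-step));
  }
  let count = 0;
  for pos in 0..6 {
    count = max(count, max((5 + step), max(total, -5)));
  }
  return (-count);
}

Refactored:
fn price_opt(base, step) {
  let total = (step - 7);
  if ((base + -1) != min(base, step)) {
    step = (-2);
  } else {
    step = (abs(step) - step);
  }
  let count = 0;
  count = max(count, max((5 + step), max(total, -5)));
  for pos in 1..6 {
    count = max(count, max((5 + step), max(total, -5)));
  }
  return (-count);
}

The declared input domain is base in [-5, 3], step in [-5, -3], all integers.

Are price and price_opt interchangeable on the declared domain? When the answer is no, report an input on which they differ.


This is a faithful refactor — loop structure differs; and arithmetic usage differs; and constant usage differs; and statement counts differ; and min/max/abs usage differs, but the computed results match everywhere.
Tracing base=3, step=-5: price: total becomes -12; next ((base + -1) != min(base, step)) evaluates to true; next step becomes -2; next count becomes 0; next at pos=0:; next count becomes 3; next at pos=1:; next count becomes 3; next at pos=2:; next count becomes 3; next at pos=3:; next count becomes 3; next at pos=4:; next count becomes 3; next at pos=5:; next count becomes 3; next final value -3 | price_opt: total becomes -12; next ((base + -1) != min(base, step)) evaluates to true; next step becomes -2; next count becomes 0; next count becomes 3; next at pos=1:; next count becomes 3; next at pos=2:; next count becomes 3; next at pos=3:; next count becomes 3; next at pos=4:; next count becomes 3; next at pos=5:; next count becomes 3; next final value -3 — matching result -3.
Across all 27 domain points the two functions coincide.
verdict: equivalent


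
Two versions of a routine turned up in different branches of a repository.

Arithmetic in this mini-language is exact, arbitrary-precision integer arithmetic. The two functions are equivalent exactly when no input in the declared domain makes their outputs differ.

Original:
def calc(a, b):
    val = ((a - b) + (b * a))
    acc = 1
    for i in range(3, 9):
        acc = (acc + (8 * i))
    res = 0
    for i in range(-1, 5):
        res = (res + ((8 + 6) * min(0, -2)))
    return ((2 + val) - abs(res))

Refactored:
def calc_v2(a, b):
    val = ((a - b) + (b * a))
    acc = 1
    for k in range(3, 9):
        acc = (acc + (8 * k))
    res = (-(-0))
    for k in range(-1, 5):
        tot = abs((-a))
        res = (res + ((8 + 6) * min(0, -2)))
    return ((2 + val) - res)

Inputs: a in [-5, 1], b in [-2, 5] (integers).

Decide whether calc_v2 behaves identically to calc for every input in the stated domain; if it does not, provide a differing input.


Consider the input a=-5, b=-2.
calc: val = 7; acc = 1; [i=3]; acc = 25; [i=4]; acc = 57; [i=5]; acc = 97; [i=6]; acc = 145; [i=7]; acc = 201; [i=8]; acc = 265; res = 0; [i=-1]; res = -28; [i=0]; res = -56; [i=1]; res = -84; [i=2]; res = -112; [i=3]; res = -140; [i=4]; res = -168; return -159
calc_v2: val = 7; acc = 1; [k=3]; acc = 25; [k=4]; acc = 57; [k=5]; acc = 97; [k=6]; acc = 145; [k=7]; acc = 201; [k=8]; acc = 265; res = 0; [k=-1]; tot = 5; res = -28; [k=0]; tot = 5; res = -56; [k=1]; tot = 5; res = -84; [k=2]; tot = 5; res = -112; [k=3]; tot = 5; res = -140; [k=4]; tot = 5; res = -168; return 177
-159 != 177, so the rewrite changes behavior.
verdict: not equivalent; witness: a=-5, b=-2


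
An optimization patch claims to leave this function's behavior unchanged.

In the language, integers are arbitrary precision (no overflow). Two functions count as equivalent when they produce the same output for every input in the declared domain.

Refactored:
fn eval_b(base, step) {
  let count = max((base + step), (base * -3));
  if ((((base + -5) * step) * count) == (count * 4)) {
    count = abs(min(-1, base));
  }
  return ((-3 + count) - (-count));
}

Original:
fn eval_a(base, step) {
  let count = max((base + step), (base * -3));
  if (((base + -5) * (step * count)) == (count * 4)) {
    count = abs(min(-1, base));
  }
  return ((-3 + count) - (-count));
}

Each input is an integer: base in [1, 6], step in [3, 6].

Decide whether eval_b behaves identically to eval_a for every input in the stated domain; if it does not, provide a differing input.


The two versions differ — the changes include same computation, different form.
As a probe, take base=2, step=3: eval_a runs count becomes 5; next (((base + -5) * (step * count)) == (count * 4)) evaluates to false; next final value 7; eval_b runs count becomes 5; next ((((base + -5) * step) * count) == (count * 4)) evaluates to false; next final value 7; both end at 7.
Across all 24 domain points the two functions coincide.
verdict: equivalent


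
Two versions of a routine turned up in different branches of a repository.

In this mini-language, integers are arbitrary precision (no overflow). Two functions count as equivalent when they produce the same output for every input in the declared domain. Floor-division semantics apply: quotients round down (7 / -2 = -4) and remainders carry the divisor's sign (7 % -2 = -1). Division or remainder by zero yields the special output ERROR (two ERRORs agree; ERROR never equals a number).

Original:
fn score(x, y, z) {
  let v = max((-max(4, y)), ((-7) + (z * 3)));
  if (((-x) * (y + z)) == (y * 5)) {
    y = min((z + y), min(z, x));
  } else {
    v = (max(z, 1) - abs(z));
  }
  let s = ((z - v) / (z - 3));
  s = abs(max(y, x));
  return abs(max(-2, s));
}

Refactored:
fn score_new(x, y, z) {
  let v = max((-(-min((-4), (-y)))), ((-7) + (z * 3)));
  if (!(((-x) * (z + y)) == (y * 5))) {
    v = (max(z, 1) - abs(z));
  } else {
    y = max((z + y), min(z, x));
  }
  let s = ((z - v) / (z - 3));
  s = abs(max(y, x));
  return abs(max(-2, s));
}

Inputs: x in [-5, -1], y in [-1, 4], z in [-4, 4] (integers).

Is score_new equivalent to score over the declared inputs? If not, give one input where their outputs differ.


x=-5, y=-1, z=0 yields 5 from score but 1 from score_new.
verdict: not equivalent; witness: x=-5, y=-1, z=0


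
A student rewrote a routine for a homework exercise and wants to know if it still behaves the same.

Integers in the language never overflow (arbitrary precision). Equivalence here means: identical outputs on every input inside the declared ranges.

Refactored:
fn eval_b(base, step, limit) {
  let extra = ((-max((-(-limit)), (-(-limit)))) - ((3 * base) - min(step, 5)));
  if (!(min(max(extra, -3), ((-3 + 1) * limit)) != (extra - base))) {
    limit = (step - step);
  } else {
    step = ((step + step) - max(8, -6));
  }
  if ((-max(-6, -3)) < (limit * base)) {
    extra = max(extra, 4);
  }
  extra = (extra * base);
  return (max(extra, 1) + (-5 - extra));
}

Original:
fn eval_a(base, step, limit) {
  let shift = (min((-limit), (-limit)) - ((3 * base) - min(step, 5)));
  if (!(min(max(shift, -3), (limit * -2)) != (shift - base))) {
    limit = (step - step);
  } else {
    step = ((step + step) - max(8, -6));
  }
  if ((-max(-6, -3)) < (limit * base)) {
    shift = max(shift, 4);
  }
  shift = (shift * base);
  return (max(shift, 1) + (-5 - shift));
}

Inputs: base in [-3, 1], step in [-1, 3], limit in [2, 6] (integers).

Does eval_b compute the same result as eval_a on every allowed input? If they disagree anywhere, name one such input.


Reading the diff, among the changes: min/max/abs usage differs; also local variable names differ; also arithmetic usage differs; also constant usage differs.
Tracing base=-1, step=3, limit=5: eval_a: shift becomes 1; next (!(min(max(shift, -3), (limit * -2)) != (shift - base))) evaluates to false; next step becomes -2; next ((-max(-6, -3)) < (limit * base)) evaluates to false; next shift becomes -1; next final value -3 | eval_b: extra becomes 1; next (!(min(max(extra, -3), ((-3 + 1) * limit)) != (extra - base))) evaluates to false; next step becomes -2; next ((-max(-6, -3)) < (limit * base)) evaluates to false; next extra becomes -1; next final value -3 — matching result -3.
Sweeping the whole domain (125 inputs) finds no disagreement.
verdict: equivalent


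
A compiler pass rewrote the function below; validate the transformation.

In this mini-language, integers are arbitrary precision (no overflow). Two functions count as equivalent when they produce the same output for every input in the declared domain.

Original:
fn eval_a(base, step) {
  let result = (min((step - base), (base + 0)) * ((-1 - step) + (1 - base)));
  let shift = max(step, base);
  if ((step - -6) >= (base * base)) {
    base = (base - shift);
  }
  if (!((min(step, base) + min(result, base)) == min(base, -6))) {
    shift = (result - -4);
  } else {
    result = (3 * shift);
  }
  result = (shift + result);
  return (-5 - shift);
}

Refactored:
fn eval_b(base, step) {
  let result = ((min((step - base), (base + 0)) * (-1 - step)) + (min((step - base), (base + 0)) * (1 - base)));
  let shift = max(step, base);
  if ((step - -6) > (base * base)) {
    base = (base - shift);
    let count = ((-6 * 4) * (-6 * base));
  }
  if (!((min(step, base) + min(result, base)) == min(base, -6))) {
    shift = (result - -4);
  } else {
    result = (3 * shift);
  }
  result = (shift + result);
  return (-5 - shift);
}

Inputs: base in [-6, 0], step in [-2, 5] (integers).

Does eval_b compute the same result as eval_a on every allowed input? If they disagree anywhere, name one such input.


Run the pair on base=-3, step=3.
eval_a: result=0, then shift=3, then ((step - -6) >= (base * base)) is true, then base=-6, then (!((min(step, base) + min(result, base)) == min(base, -6))) is true, then shift=4, then result=4, then returns -9
eval_b: result=0, then shift=3, then ((step - -6) > (base * base)) is false, then (!((min(step, base) + min(result, base)) == min(base, -6))) is false, then result=9, then result=12, then returns -8
-9 against -8: the behavior changed.
verdict: not equivalent; witness: base=-3, step=3


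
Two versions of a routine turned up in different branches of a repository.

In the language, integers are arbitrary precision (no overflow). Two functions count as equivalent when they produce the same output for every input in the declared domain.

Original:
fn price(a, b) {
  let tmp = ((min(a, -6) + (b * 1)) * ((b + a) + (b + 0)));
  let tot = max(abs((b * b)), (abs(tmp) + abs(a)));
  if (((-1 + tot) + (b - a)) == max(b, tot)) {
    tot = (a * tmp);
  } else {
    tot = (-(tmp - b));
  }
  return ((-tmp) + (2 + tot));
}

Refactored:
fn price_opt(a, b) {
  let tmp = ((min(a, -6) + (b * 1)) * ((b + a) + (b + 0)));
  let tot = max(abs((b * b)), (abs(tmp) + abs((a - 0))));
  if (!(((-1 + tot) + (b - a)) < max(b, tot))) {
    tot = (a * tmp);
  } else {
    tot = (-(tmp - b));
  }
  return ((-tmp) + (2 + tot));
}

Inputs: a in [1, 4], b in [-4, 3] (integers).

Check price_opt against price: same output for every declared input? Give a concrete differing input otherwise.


a=1, b=3 yields 47 from price but 2 from price_opt.
verdict: not equivalent; witness: a=1, b=3


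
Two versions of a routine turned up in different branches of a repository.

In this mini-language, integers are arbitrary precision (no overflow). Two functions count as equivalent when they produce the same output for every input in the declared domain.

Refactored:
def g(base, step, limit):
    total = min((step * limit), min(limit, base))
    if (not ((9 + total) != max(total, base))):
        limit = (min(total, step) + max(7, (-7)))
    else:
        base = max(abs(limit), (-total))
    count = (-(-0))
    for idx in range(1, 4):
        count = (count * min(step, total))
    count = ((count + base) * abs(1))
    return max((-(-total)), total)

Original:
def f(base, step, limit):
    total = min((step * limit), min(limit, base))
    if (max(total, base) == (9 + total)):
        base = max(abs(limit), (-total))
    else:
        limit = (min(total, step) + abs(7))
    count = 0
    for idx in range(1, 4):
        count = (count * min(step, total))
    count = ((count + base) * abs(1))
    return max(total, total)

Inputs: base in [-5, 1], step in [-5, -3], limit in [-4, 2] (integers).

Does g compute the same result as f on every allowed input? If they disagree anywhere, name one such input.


Equivalent. The suspicious-looking change has no observable effect anywhere in the declared ranges.
Sweeping the whole domain (147 inputs) finds no disagreement.
As a probe, take base=-1, step=-5, limit=2: f runs total=-10, then (max(total, base) == (9 + total)) is true, then base=10, then count=0, then (idx=1), then count=0, then (idx=2), then count=0, then (idx=3), then count=0, then count=10, then returns -10; g runs total=-10, then (not ((9 + total) != max(total, base))) is true, then limit=-3, then count=0, then (idx=1), then count=0, then (idx=2), then count=0, then (idx=3), then count=0, then count=-1, then returns -10; both end at -10.
verdict: equivalent


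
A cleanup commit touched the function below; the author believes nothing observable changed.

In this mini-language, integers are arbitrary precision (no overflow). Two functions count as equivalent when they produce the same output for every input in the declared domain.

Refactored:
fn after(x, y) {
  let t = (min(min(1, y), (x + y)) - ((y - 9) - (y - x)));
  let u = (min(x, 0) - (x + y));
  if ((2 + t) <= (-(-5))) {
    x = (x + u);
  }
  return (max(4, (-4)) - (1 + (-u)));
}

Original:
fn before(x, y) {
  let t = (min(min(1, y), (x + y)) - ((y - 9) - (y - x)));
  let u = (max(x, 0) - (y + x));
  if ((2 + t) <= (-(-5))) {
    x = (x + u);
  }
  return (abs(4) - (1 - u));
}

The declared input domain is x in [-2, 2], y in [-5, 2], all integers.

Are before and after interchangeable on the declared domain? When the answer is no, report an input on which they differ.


These are not equivalent — on x=-2, y=-5 the outputs split (10 vs 8).
before: t := 4 | u := 7 | ((2 + t) <= (-(-5))): false | result 10
after: t := 4 | u := 5 | ((2 + t) <= (-(-5))): false | result 8
verdict: not equivalent; witness: x=-2, y=-5


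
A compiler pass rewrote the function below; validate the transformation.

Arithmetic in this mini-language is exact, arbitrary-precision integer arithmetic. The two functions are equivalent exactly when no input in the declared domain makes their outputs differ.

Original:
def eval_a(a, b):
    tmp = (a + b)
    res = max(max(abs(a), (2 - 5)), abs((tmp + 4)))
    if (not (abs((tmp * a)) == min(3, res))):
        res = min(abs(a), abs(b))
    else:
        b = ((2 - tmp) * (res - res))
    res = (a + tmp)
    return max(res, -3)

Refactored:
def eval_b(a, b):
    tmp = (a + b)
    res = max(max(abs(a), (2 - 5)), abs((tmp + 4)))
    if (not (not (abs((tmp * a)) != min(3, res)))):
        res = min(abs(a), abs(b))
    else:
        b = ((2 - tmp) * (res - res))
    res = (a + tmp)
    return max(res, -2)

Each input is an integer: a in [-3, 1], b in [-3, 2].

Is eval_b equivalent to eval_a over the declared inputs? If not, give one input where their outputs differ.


There is a counterexample at a=-3, b=-3: -3 on one side, -2 on the other.
eval_a: tmp=-6, then res=3, then (not (abs((tmp * a)) == min(3, res))) is true, then res=3, then res=-9, then returns -3
eval_b: tmp=-6, then res=3, then (not (not (abs((tmp * a)) != min(3, res)))) is true, then res=3, then res=-9, then returns -2
verdict: not equivalent; witness: a=-3, b=-3


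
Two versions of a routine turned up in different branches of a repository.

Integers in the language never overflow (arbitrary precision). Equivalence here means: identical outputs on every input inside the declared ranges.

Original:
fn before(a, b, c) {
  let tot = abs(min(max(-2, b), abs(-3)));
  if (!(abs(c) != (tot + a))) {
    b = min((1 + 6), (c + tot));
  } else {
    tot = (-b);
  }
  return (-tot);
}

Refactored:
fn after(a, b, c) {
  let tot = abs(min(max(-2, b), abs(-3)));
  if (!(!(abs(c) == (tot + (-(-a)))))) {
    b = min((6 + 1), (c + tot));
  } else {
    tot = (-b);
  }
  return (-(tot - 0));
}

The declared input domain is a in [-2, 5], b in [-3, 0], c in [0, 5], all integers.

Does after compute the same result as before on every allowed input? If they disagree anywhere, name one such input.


Although arithmetic usage differs, plus constant usage differs, plus boolean connective usage differs, plus comparison usage differs, 192/192 inputs agree.
verdict: equivalent


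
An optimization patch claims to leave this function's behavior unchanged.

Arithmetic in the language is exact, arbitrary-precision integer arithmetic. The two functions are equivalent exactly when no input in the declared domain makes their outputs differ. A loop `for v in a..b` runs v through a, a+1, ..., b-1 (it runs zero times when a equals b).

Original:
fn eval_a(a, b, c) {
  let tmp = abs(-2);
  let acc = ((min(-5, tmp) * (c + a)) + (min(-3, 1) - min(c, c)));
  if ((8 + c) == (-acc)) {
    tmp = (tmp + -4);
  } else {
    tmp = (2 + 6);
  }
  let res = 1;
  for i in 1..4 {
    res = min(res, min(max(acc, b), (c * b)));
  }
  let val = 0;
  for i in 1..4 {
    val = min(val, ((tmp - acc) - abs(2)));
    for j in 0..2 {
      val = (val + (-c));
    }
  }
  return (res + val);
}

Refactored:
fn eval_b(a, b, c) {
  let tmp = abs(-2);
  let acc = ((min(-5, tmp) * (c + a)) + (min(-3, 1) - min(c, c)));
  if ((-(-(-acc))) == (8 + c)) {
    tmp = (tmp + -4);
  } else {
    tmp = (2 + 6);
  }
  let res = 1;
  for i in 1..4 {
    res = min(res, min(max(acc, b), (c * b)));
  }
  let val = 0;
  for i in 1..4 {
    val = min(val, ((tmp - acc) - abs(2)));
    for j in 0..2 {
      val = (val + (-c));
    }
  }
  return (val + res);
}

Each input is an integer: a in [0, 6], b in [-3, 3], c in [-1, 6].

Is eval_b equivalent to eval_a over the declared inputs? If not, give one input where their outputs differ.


Comparing the listings, the differences include: same computation, different form.
As a probe, take a=1, b=3, c=5: eval_a runs tmp becomes 2; next acc becomes -38; next ((8 + c) == (-acc)) evaluates to false; next tmp becomes 8; next res becomes 1; next at i=1:; next res becomes 1; next at i=2:; next res becomes 1; next at i=3:; next res becomes 1; next val becomes 0; next at i=1:; next val becomes 0; next at j=0:; next val becomes -5; next at j=1:; next val becomes -10; next at i=2:; next val becomes -10; next at j=0:; next val becomes -15; next at j=1:; next val becomes -20; next at i=3:; next val becomes -20; next at j=0:; next val becomes -25; next at j=1:; next val becomes -30; next final value -29; eval_b runs tmp becomes 2; next acc becomes -38; next ((-(-(-acc))) == (8 + c)) evaluates to false; next tmp becomes 8; next res becomes 1; next at i=1:; next res becomes 1; next at i=2:; next res becomes 1; next at i=3:; next res becomes 1; next val becomes 0; next at i=1:; next val becomes 0; next at j=0:; next val becomes -5; next at j=1:; next val becomes -10; next at i=2:; next val becomes -10; next at j=0:; next val becomes -15; next at j=1:; next val becomes -20; next at i=3:; next val becomes -20; next at j=0:; next val becomes -25; next at j=1:; next val becomes -30; next final value -29; both end at -29.
An exhaustive pass over the 392 declared inputs shows identical outputs.
verdict: equivalent


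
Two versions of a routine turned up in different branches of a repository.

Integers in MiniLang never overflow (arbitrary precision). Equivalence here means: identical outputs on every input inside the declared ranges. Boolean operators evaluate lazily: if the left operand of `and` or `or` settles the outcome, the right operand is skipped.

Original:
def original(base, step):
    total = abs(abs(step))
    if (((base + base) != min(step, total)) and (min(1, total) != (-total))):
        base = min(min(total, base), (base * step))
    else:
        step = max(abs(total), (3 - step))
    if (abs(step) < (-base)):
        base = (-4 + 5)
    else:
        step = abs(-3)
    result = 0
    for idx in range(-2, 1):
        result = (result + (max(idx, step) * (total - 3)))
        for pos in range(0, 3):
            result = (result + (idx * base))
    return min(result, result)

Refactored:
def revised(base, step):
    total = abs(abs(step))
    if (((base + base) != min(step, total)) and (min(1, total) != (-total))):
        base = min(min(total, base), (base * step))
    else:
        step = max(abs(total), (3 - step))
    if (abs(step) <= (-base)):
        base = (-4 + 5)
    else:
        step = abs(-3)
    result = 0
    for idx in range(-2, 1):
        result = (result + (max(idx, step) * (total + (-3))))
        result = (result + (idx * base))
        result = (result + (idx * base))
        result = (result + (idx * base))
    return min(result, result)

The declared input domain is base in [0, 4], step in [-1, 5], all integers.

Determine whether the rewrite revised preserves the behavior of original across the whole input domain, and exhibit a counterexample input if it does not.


Not equivalent: base=1, step=-1 separates them (-9 vs -5).
original: total=1, then (((base + base) != min(step, total)) and (min(1, total) != (-total))) is true, then base=-1, then (abs(step) < (-base)) is false, then step=3, then result=0, then (idx=-2), then result=-6, then (pos=0), then result=-4, then (pos=1), then result=-2, then (pos=2), then result=0, then (idx=-1), then result=-6, then (pos=0), then result=-5, then (pos=1), then result=-4, then (pos=2), then result=-3, then (idx=0), then result=-9, then (pos=0), then result=-9, then (pos=1), then result=-9, then (pos=2), then result=-9, then returns -9
revised: total=1, then (((base + base) != min(step, total)) and (min(1, total) != (-total))) is true, then base=-1, then (abs(step) <= (-base)) is true, then base=1, then result=0, then (idx=-2), then result=2, then result=0, then result=-2, then result=-4, then (idx=-1), then result=-2, then result=-3, then result=-4, then result=-5, then (idx=0), then result=-5, then result=-5, then result=-5, then result=-5, then returns -5
verdict: not equivalent; witness: base=1, step=-1


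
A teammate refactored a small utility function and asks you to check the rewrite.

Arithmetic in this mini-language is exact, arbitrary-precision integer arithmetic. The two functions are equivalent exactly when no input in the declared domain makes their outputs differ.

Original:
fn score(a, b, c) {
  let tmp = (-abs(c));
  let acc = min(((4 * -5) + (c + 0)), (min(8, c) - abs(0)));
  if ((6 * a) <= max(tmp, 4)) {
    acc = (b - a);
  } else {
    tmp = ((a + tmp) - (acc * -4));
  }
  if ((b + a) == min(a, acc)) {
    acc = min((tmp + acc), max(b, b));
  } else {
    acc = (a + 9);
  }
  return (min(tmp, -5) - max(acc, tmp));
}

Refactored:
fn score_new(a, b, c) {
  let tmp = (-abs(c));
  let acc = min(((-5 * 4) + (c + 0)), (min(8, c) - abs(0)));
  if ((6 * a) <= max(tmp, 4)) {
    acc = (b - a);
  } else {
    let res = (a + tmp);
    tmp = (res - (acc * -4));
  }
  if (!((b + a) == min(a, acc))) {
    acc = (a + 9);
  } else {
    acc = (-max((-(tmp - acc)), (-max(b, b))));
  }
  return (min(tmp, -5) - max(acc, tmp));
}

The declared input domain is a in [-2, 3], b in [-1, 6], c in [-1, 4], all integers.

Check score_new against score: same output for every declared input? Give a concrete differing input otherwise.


Input a=-2, b=0, c=-1: -5 from score versus -4 from score_new.
verdict: not equivalent; witness: a=-2, b=0, c=-1


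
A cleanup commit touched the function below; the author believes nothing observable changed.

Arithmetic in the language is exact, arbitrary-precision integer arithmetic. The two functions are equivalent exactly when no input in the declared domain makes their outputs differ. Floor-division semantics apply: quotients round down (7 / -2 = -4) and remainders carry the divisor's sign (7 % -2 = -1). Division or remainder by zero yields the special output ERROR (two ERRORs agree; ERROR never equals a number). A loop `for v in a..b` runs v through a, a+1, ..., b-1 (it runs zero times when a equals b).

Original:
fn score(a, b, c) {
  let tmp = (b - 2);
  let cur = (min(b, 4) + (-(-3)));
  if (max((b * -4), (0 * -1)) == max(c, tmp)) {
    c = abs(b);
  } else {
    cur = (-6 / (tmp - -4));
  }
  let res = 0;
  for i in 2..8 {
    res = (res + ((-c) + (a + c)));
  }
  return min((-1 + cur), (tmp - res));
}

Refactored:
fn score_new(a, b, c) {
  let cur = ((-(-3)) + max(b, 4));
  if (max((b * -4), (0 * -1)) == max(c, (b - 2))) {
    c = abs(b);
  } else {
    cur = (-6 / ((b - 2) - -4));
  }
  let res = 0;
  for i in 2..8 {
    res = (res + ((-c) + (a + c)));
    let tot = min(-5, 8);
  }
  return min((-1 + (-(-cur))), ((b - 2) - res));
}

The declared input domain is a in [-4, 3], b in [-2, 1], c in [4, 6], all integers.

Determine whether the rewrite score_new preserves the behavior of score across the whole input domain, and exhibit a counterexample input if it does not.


Run the pair on a=-4, b=-1, c=4.
score: tmp=-3, then cur=2, then (max((b * -4), (0 * -1)) == max(c, tmp)) is true, then c=1, then res=0, then (i=2), then res=-4, then (i=3), then res=-8, then (i=4), then res=-12, then (i=5), then res=-16, then (i=6), then res=-20, then (i=7), then res=-24, then returns 1
score_new: cur=7, then (max((b * -4), (0 * -1)) == max(c, (b - 2))) is true, then c=1, then res=0, then (i=2), then res=-4, then tot=-5, then (i=3), then res=-8, then tot=-5, then (i=4), then res=-12, then tot=-5, then (i=5), then res=-16, then tot=-5, then (i=6), then res=-20, then tot=-5, then (i=7), then res=-24, then tot=-5, then returns 6
1 != 6, so the rewrite changes behavior.
verdict: not equivalent; witness: a=-4, b=-1, c=4


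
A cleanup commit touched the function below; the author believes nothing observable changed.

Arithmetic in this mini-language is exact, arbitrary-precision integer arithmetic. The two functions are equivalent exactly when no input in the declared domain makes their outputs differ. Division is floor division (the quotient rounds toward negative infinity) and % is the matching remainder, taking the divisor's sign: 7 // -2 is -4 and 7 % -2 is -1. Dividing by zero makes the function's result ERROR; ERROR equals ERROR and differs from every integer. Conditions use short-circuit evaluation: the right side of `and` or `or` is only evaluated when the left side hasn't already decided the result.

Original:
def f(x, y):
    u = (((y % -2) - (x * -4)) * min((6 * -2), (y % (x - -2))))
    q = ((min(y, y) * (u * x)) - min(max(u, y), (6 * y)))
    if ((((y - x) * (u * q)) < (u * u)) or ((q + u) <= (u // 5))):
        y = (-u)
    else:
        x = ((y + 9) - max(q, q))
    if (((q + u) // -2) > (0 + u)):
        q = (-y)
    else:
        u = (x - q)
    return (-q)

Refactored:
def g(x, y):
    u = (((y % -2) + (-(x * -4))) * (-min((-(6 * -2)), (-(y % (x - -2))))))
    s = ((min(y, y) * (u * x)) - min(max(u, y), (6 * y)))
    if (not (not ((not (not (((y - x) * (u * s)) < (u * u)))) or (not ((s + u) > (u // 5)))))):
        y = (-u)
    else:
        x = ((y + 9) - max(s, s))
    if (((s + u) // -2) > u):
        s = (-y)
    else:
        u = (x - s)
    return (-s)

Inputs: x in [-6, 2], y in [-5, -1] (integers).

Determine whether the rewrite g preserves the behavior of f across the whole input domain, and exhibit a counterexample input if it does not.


Input x=-6, y=-5: -9030 from f versus -780 from g.
verdict: not equivalent; witness: x=-6, y=-5


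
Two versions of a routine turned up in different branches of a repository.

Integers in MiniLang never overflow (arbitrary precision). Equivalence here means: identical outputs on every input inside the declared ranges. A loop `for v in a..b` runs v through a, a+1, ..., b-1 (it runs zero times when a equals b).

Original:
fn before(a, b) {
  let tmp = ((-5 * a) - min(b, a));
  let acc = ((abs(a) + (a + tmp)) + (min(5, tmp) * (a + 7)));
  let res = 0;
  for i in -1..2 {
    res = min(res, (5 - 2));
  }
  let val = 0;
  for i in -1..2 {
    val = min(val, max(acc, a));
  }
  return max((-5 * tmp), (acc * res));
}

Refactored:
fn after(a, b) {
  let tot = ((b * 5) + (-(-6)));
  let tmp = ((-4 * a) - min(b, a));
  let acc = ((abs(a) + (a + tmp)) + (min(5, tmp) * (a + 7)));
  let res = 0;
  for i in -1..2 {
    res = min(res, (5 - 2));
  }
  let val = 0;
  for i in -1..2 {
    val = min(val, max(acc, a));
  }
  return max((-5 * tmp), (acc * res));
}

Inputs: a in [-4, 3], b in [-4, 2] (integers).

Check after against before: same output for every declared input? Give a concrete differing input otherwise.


Try a=1, b=-4.
before: tmp = -1; acc = -7; res = 0; [i=-1]; res = 0; [i=0]; res = 0; [i=1]; res = 0; val = 0; [i=-1]; val = 0; [i=0]; val = 0; [i=1]; val = 0; return 5
after: tot = -14; tmp = 0; acc = 2; res = 0; [i=-1]; res = 0; [i=0]; res = 0; [i=1]; res = 0; val = 0; [i=-1]; val = 0; [i=0]; val = 0; [i=1]; val = 0; return 0
5 != 0, so the rewrite changes behavior.
verdict: not equivalent; witness: a=1, b=-4


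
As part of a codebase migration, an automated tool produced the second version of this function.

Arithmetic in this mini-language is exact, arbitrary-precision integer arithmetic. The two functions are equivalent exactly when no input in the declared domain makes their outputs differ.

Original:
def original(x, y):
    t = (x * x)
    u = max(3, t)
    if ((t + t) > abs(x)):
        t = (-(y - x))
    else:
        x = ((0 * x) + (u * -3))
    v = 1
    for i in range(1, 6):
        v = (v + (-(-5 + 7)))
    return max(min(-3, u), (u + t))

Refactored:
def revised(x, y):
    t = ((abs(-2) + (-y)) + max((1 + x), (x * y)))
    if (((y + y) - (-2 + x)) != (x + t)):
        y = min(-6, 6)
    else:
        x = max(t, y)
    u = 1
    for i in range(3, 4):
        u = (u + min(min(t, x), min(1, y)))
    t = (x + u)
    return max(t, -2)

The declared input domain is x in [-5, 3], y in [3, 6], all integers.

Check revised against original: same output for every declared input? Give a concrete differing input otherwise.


There is a counterexample at x=-5, y=3: 17 on one side, -2 on the other.
original: t=25, then u=25, then ((t + t) > abs(x)) is true, then t=-8, then v=1, then (i=1), then v=-1, then (i=2), then v=-3, then (i=3), then v=-5, then (i=4), then v=-7, then (i=5), then v=-9, then returns 17
revised: t=-5, then (((y + y) - (-2 + x)) != (x + t)) is true, then y=-6, then u=1, then (i=3), then u=-5, then t=-10, then returns -2
verdict: not equivalent; witness: x=-5, y=3


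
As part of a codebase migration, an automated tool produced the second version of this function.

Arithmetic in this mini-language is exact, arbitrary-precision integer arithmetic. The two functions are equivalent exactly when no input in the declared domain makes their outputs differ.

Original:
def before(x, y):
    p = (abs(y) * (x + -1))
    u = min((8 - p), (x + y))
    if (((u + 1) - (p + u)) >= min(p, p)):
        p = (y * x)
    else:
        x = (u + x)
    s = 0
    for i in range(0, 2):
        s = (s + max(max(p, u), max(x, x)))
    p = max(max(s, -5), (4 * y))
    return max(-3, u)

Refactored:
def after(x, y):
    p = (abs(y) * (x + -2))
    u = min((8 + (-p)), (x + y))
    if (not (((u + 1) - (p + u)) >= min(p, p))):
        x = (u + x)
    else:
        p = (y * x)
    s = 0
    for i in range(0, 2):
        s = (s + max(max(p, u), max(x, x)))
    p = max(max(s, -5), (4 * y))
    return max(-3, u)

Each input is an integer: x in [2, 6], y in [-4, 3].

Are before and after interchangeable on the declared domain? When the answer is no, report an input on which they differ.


Run the pair on x=3, y=2.
before: p becomes 4; next u becomes 4; next (((u + 1) - (p + u)) >= min(p, p)) evaluates to false; next x becomes 7; next s becomes 0; next at i=0:; next s becomes 7; next at i=1:; next s becomes 14; next p becomes 14; next final value 4
after: p becomes 2; next u becomes 5; next (not (((u + 1) - (p + u)) >= min(p, p))) evaluates to true; next x becomes 8; next s becomes 0; next at i=0:; next s becomes 8; next at i=1:; next s becomes 16; next p becomes 16; next final value 5
4 and 5 differ, so these are not the same function on this domain.
verdict: not equivalent; witness: x=3, y=2


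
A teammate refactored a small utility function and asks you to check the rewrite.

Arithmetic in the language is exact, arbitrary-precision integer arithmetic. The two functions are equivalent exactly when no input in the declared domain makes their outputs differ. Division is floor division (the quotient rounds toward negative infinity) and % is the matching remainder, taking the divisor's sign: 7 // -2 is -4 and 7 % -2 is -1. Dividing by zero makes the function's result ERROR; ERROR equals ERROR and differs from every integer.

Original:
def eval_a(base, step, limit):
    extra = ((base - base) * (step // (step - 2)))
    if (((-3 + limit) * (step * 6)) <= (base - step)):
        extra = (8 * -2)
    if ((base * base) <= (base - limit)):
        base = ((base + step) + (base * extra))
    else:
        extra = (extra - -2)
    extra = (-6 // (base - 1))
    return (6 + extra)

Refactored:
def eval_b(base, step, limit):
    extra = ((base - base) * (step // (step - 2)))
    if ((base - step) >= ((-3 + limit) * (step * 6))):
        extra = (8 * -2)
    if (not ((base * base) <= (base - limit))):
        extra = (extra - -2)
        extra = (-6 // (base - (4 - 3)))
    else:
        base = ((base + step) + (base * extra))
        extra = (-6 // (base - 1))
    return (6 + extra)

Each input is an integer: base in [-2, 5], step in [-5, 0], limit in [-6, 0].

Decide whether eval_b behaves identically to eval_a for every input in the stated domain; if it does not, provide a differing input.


The two versions differ — the changes include boolean connective usage differs, plus comparison usage differs, plus arithmetic usage differs, plus constant usage differs, plus statement counts differ.
Spot check at base=-2, step=-4, limit=-5 — eval_a: extra becomes 0; next (((-3 + limit) * (step * 6)) <= (base - step)) evaluates to false; next ((base * base) <= (base - limit)) evaluates to false; next extra becomes 2; next extra becomes 2; next final value 8. eval_b: extra becomes 0; next ((base - step) >= ((-3 + limit) * (step * 6))) evaluates to false; next (not ((base * base) <= (base - limit))) evaluates to true; next extra becomes 2; next extra becomes 2; next final value 8. Both give 8.
An exhaustive pass over the 336 declared inputs shows identical outputs.
verdict: equivalent
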